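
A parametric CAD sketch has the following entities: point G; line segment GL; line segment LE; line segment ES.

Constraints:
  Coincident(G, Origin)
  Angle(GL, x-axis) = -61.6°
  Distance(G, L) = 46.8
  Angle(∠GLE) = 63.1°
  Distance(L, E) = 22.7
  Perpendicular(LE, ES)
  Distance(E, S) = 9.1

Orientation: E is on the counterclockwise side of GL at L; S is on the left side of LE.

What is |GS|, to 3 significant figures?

32.7

∠GLE = 63.1°, so LE runs at -61.6° + (180° − 63.1°) = 55.3° from the x-axis; with |LE| = 22.7, E = L + 22.7·(cos 55.3°, sin 55.3°) = (35.2, -22.5). LE is perpendicular to ES; with |ES| = 9.1 on the left of LE, S = E + 9.1·(-0.822, 0.569) = (27.7, -17.3). Then |GS| = |S − G| = 32.7.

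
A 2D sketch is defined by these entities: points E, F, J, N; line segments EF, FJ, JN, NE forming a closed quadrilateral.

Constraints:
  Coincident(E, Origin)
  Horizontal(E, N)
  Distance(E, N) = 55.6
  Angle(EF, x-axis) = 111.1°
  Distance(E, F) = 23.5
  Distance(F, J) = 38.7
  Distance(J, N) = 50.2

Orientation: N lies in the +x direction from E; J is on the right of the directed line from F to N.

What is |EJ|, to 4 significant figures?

15.27

Checks: |FJ| = 38.70 ✓; |JN| = 50.20 ✓.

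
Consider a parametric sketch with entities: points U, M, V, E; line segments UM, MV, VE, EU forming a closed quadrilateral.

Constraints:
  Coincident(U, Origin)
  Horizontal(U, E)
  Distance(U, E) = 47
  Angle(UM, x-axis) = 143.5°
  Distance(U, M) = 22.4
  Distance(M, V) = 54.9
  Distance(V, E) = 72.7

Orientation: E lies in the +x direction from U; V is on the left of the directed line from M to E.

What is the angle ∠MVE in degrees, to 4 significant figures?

60.79°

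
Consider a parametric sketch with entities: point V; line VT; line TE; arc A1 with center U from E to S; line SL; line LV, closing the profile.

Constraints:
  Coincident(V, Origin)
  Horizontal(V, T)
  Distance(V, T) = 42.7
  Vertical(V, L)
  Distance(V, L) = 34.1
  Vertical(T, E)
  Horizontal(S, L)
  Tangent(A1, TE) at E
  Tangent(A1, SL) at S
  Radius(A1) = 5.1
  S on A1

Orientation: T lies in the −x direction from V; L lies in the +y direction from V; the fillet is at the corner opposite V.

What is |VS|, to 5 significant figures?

50.760

V is at the origin; VT is horizontal with |VT| = 42.7 and T on the −x side, so T = (-42.700, 0.0000). VL is vertical with |VL| = 34.1 and L on the +y side, so L = (0.0000, 34.100). The virtual corner opposite V is at (-42.700, 34.100). Since A1 is tangent to TE there, UE ⟂ TE and the tangent condition forces US to be normal to SL, with radius 5.1, so the center U sits 5.1 in from both sides at U = (-37.600, 29.000). That places the tangent points at E = (-42.700, 29.000) on TE and S = (-37.600, 34.100) on SL. Then |VS| = |S − V| = 50.760.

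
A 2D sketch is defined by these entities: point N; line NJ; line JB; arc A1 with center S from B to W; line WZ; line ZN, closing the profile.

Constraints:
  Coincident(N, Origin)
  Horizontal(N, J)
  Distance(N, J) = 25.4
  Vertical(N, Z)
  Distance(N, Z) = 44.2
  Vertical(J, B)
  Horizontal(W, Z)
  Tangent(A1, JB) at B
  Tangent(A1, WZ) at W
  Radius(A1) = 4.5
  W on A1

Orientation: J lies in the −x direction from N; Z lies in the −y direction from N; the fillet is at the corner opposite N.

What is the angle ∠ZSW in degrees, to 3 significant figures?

77.8°

The virtual corner opposite N is at (-25.4, -44.2). A1 meets JB tangentially, so SB is at right angles to JB and A1 meets WZ tangentially, so SW is at right angles to WZ, with radius 4.5, so the center S sits 4.5 in from both sides at S = (-20.9, -39.7). That places the tangent points at B = (-25.4, -39.7) on JB and W = (-20.9, -44.2) on WZ. Then cos ∠ZSW = SZ·SW / (|SZ||SW|), giving 77.8°.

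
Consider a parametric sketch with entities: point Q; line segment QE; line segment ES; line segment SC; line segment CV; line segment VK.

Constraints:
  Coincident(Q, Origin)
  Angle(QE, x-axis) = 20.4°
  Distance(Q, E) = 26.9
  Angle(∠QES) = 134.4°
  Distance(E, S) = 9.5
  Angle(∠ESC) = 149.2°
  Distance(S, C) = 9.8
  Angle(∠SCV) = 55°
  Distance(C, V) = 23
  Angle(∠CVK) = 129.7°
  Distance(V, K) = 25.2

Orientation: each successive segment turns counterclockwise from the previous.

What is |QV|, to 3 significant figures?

16.5

∠ESC = 149.2° gives SC at 96.8° from the x-axis; with |SC| = 9.8, C = (27.9, 27.8). ∠SCV = 55.0° gives CV at -138° from the x-axis; with |CV| = 23.0, V = (10.8, 12.5). Then |QV| = |V − Q| = 16.5.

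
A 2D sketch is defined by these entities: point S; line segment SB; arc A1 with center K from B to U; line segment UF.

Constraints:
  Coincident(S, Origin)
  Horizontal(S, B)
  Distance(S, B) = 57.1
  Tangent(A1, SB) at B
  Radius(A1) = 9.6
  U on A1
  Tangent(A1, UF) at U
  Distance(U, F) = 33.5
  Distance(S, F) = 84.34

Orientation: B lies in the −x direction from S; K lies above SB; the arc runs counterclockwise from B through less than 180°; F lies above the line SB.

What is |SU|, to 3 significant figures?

53.0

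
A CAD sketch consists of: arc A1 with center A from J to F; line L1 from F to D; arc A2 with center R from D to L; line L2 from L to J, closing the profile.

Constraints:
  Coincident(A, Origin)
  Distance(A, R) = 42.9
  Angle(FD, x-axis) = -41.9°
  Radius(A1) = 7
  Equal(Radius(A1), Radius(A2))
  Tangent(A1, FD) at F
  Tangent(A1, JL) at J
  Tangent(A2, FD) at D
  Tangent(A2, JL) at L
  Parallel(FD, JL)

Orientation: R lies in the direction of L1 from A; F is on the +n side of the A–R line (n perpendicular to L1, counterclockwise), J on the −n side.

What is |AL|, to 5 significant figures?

43.467

The slot axis is L1's direction at -41.9°, so u = (cos -41.9°, sin -41.9°) = (0.74431, -0.66783) and n = (−sin -41.9°, cos -41.9°) = (0.66783, 0.74431). A is at the origin and R lies 42.9 along u from A, so R = 42.9·u = (31.931, -28.650). Tangency of A1 to both parallel lines with radius 7.0 puts F and J at A ± 7.0·n: F = (4.6748, 5.2102), J = (-4.6748, -5.2102). Equal radii place D and L the same way about R: D = R + 7.0·n = (36.606, -23.440), L = R − 7.0·n = (27.256, -33.860). Then |AL| = |L − A| = 43.467.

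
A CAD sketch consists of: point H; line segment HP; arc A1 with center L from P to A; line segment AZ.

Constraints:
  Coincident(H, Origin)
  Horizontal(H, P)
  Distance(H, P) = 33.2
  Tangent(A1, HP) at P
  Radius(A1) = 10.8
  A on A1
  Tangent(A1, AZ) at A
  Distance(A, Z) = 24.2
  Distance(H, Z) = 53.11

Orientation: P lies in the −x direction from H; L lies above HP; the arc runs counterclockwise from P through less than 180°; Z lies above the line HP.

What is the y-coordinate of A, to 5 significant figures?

17.013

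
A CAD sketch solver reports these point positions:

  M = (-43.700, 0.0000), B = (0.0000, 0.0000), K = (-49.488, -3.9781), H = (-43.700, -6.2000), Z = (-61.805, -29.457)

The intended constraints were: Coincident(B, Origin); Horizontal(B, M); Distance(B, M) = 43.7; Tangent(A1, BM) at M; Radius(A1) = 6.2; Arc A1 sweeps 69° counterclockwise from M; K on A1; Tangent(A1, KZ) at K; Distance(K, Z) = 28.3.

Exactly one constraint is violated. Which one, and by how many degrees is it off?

Tangent(A1, KZ) at K — off by 4.80°.

B = (0.00, 0.00) ✓; B.y = 0.00, M.y = 0.00 ✓; |BM| = 43.70 ✓; ∠(HM, MB) = 90.00° ✓; |HM| = 6.200 ✓; bearing(H→K) − bearing(H→M) = 69.00° ✓; |HK| = 6.200 ✓; ∠(HK, KZ) = 94.80° ✗; |KZ| = 28.30 ✓.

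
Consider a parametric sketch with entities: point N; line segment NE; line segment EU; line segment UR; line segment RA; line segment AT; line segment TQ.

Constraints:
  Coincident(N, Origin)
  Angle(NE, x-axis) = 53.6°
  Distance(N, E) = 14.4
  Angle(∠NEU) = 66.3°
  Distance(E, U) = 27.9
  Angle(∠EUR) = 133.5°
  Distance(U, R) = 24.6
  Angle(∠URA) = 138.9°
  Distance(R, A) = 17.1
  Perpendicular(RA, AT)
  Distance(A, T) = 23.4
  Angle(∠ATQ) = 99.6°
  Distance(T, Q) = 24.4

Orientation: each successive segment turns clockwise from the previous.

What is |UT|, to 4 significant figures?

36.36

∠URA = 138.9° gives RA at -147.7° from the x-axis; with |RA| = 17.1, A = (0.9711, -45.31). The perpendicularity gives AT at right angles to RA, so AT runs at 122.3°; with |AT| = 23.4, T = (-11.53, -25.53). Then |UT| = |T − U| = 36.36.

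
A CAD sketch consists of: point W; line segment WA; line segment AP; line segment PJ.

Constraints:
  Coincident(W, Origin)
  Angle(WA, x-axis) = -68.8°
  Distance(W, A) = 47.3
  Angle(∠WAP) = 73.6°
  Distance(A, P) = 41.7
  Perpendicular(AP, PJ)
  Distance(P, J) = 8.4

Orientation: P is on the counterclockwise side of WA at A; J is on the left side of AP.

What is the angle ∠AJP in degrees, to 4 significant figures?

78.61°

W is at the origin; WA runs at -68.8° with length 47.3, so A = 47.3·(cos -68.8°, sin -68.8°) = (17.10, -44.10). ∠WAP = 73.6°, so AP runs at -68.8° + (180° − 73.6°) = 37.60° from the x-axis; with |AP| = 41.7, P = A + 41.7·(cos 37.60°, sin 37.60°) = (50.14, -18.66). The perpendicularity gives PJ at right angles to AP; with |PJ| = 8.4 on the left of AP, J = P + 8.4·(-0.6101, 0.7923) = (45.02, -12.00). Then cos ∠AJP = JA·JP / (|JA||JP|), giving 78.61°.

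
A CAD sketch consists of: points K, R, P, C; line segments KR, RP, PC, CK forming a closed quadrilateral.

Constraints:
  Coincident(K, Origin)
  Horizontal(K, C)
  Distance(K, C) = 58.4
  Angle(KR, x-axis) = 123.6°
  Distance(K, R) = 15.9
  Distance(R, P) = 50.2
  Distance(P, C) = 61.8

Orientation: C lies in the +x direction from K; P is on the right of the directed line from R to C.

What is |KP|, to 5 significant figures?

35.104

K is at the origin; KC is horizontal with |KC| = 58.4 and C in +x, so C = (58.4, 0). KR runs at 123.6° with |KR| = 15.9, so R = (-8.7989, 13.243). P is determined by |RP| = 50.2 and |PC| = 61.8 together: it lies at the intersection of circle(R, 50.2) and circle(C, 61.8). With |RC| = 68.491, the foot of the radical line on RC is 24.761 from R and the perpendicular offset is √(50.2² − 24.761²) = 43.668. Taking the right-of-RC solution: P = (7.0515, -34.389).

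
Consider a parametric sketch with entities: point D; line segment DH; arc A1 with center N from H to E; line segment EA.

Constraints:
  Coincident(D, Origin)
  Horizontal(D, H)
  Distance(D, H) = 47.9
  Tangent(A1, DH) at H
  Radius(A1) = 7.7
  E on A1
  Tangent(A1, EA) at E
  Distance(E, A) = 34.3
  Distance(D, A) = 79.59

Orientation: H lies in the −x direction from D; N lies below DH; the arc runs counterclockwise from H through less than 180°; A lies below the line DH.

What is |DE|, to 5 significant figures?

54.566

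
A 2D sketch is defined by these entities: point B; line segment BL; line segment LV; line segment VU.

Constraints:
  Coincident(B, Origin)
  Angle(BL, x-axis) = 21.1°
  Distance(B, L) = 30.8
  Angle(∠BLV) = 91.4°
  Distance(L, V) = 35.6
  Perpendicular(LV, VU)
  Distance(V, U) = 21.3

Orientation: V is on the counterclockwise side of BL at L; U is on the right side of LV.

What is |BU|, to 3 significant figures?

63.5

B is at the origin; BL runs at 21.1° with length 30.8, so L = 30.8·(cos 21.1°, sin 21.1°) = (28.7, 11.1). ∠BLV = 91.4°, so LV runs at 21.1° + (180° − 91.4°) = 110° from the x-axis; with |LV| = 35.6, V = L + 35.6·(cos 110°, sin 110°) = (16.7, 44.6). LV is perpendicular to VU; with |VU| = 21.3 on the right of LV, U = V + 21.3·(0.941, 0.337) = (36.8, 51.8). Then |BU| = |U − B| = 63.5.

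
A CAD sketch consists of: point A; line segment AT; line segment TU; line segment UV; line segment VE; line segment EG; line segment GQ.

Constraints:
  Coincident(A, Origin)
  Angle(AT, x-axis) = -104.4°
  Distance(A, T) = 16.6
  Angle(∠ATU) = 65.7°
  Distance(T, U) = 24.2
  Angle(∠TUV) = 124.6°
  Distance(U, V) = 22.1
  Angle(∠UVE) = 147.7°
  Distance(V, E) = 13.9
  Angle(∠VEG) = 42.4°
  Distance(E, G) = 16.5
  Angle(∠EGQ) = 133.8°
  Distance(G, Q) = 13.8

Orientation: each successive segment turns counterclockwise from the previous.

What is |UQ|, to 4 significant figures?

6.816

A is at the origin; AT runs at -104.4° with length 16.6, so T = (-4.128, -16.08). ∠ATU = 65.7° gives TU at 9.900° from the x-axis; with |TU| = 24.2, U = (19.71, -11.92). ∠TUV = 124.6° gives UV at 65.30° from the x-axis; with |UV| = 22.1, V = (28.95, 8.160). ∠UVE = 147.7° gives VE at 97.60° from the x-axis; with |VE| = 13.9, E = (27.11, 21.94). ∠VEG = 42.4° gives EG at -124.8° from the x-axis; with |EG| = 16.5, G = (17.69, 8.389). ∠EGQ = 133.8° gives GQ at -78.60° from the x-axis; with |GQ| = 13.8, Q = (20.42, -5.139). Then |UQ| = |Q − U| = 6.816.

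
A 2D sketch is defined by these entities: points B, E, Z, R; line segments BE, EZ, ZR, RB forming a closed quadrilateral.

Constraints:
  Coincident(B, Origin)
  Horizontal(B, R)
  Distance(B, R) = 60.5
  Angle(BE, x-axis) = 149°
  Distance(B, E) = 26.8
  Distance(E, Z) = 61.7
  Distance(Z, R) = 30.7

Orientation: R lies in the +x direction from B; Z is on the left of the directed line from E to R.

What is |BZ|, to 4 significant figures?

43.76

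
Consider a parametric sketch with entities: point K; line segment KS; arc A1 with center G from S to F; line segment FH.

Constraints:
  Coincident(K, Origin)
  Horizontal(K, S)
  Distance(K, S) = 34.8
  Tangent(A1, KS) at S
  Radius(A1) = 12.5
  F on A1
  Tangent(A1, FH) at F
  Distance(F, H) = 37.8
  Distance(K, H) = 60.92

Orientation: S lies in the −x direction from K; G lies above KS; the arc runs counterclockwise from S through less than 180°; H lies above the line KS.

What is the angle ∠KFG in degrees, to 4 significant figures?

132.3°

Checks: K.y = 0.00, S.y = 0.00 ✓; |GF| = 12.50 ✓; ∠(GF, FH) = 90.00° ✓; |FH| = 37.80 ✓; |KH| = 60.92 ✓.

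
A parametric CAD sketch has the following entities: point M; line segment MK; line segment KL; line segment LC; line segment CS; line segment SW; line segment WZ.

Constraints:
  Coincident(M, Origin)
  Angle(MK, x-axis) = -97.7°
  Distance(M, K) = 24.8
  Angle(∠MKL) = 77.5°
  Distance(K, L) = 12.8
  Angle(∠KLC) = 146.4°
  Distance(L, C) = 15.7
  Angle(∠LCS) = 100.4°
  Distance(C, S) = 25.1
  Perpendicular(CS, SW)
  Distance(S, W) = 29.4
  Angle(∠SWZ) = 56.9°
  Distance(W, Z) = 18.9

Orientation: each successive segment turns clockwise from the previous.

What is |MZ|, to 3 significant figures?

14.5

The perpendicularity gives SW at right angles to CS, so SW runs at -43.4°; with |SW| = 29.4, W = (14.0, -9.45). ∠SWZ = 56.9° gives WZ at -166° from the x-axis; with |WZ| = 18.9, Z = (-4.38, -13.9). Then |MZ| = |Z − M| = 14.5.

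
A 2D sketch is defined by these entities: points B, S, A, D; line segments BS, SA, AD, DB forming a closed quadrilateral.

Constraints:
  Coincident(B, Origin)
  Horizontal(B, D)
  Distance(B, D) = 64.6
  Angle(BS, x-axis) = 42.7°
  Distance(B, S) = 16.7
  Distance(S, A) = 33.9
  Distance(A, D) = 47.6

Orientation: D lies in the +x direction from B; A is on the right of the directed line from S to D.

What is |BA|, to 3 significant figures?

30.5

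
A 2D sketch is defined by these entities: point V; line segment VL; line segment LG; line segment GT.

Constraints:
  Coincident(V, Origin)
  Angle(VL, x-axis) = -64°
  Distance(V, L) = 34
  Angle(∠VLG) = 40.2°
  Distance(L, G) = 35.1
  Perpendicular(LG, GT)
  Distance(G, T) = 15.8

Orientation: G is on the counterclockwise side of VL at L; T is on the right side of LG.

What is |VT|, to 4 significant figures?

38.83

V is at the origin; VL runs at -64.0° with length 34.0, so L = 34.0·(cos -64.0°, sin -64.0°) = (14.90, -30.56). ∠VLG = 40.2°, so LG runs at -64.0° + (180° − 40.2°) = 75.80° from the x-axis; with |LG| = 35.1, G = L + 35.1·(cos 75.80°, sin 75.80°) = (23.51, 3.469). LG ⟂ GT; with |GT| = 15.8 on the right of LG, T = G + 15.8·(0.9694, -0.2453) = (38.83, -0.4073). Then |VT| = |T − V| = 38.83.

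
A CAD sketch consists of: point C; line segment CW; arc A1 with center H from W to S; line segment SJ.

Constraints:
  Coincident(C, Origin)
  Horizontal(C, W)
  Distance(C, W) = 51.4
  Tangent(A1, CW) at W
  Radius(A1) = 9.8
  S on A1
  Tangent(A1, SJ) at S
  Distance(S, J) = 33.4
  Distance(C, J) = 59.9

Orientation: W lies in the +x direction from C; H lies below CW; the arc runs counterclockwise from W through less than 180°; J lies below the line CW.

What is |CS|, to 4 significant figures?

42.73

Checks: |HS| = 9.800 ✓; ∠(HS, SJ) = 90.00° ✓; |SJ| = 33.40 ✓; |CJ| = 59.90 ✓.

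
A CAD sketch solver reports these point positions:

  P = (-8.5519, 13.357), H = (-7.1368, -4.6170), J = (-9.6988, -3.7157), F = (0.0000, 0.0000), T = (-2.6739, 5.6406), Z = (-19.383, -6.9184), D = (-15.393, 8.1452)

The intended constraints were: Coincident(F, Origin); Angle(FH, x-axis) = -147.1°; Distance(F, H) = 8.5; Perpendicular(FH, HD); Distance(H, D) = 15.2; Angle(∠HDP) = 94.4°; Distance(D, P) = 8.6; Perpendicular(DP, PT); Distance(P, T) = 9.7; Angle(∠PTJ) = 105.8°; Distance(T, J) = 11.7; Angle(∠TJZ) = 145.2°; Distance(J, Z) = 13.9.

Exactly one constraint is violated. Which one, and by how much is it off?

Distance(J, Z) = 13.9 — off by 3.70.

F = (0.00, 0.00) ✓; FH at -147.1° ✓; |FH| = 8.500 ✓; ∠(FH, HD) = 90.00° ✓; |HD| = 15.20 ✓; ∠HDP = 94.40° ✓; |DP| = 8.600 ✓; ∠(DP, PT) = 90.00° ✓; |PT| = 9.700 ✓; ∠PTJ = 105.8° ✓; |TJ| = 11.70 ✓; ∠TJZ = 145.2° ✓; |JZ| = 10.20 ✗.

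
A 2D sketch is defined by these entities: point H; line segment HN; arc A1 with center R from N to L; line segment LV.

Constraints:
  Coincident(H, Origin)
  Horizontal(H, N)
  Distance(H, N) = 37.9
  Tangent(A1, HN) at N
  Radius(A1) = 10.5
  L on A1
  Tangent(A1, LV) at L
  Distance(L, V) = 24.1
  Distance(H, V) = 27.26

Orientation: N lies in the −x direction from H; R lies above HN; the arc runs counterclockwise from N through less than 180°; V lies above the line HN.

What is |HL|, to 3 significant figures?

29.9

Checks: |RL| = 10.50 ✓; ∠(RL, LV) = 90.00° ✓; |LV| = 24.10 ✓; |HV| = 27.26 ✓.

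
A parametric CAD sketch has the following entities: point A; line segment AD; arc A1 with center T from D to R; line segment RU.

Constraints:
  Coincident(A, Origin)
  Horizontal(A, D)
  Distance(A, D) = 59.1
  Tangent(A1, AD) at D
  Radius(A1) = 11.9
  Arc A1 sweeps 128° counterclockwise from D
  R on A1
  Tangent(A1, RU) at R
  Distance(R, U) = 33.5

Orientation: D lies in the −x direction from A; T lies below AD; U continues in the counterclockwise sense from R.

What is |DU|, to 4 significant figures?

46.99

A is at the origin; A and D share the same y with |AD| = 59.1 and D on the −x side, so D = (-59.10, 0.000). The tangent condition forces TD to be normal to AD, so T = D + (0, -11.9) = (-59.10, -11.90). On A1, D sits at bearing 90° from T; a 128° counterclockwise sweep puts R at bearing 218°, so R = T + 11.9·(cos 218°, sin 218°) = (-68.48, -19.23). A1 meets RU tangentially, so TR is at right angles to RU, so RU runs along (−sin 218°, cos 218°); with |RU| = 33.5, U = (-47.85, -45.62). Then |DU| = |U − D| = 46.99.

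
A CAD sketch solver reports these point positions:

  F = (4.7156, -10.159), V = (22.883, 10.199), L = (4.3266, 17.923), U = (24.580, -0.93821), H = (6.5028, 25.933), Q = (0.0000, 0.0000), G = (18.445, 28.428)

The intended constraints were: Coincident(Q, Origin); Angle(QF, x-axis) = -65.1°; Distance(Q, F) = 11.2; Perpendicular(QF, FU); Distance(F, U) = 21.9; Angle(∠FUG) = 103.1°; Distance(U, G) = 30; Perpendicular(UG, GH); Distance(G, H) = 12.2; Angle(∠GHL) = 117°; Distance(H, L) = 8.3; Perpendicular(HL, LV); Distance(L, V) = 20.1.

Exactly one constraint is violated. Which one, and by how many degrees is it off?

Perpendicular(HL, LV) — off by 7.40°.

Q = (0.00, 0.00) ✓; QF at -65.10° ✓; |QF| = 11.20 ✓; ∠(QF, FU) = 90.00° ✓; |FU| = 21.90 ✓; ∠FUG = 103.1° ✓; |UG| = 30.00 ✓; ∠(UG, GH) = 90.00° ✓; |GH| = 12.20 ✓; ∠GHL = 117.0° ✓; |HL| = 8.300 ✓; ∠(HL, LV) = 82.60° ✗; |LV| = 20.10 ✓.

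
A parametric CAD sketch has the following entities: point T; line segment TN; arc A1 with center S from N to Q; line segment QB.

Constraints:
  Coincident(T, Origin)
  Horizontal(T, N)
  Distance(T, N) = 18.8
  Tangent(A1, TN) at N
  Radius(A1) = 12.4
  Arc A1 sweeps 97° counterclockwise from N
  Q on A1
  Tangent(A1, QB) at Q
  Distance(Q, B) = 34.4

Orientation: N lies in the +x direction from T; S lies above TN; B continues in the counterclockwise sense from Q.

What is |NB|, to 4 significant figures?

48.74

T is at the origin; TN is horizontal with |TN| = 18.8 and N on the +x side, so N = (18.80, 0.000). Since A1 is tangent to TN there, SN ⟂ TN, so S = N + (0, 12.4) = (18.80, 12.40). On A1, N sits at bearing -90° from S; a 97° counterclockwise sweep puts Q at bearing 7°, so Q = S + 12.4·(cos 7°, sin 7°) = (31.11, 13.91). Since A1 is tangent to QB there, SQ ⟂ QB, so QB runs along (−sin 7°, cos 7°); with |QB| = 34.4, B = (26.92, 48.05). Then |NB| = |B − N| = 48.74.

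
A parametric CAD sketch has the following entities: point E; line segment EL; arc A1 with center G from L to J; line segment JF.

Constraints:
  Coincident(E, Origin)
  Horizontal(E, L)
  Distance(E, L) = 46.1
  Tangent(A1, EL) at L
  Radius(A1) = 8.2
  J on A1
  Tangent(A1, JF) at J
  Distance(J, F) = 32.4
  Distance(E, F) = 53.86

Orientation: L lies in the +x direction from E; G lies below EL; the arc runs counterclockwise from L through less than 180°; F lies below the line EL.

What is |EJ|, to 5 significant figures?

38.691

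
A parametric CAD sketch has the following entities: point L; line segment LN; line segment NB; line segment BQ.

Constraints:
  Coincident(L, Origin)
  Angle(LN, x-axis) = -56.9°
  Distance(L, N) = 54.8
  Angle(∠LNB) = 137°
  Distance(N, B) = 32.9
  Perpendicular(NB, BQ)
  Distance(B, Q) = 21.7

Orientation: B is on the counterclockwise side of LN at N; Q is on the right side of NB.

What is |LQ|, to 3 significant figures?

93.9

L is at the origin; LN runs at -56.9° with length 54.8, so N = 54.8·(cos -56.9°, sin -56.9°) = (29.9, -45.9). ∠LNB = 137.0°, so NB runs at -56.9° + (180° − 137.0°) = -13.9° from the x-axis; with |NB| = 32.9, B = N + 32.9·(cos -13.9°, sin -13.9°) = (61.9, -53.8). NB ⟂ BQ; with |BQ| = 21.7 on the right of NB, Q = B + 21.7·(-0.240, -0.971) = (56.7, -74.9). Then |LQ| = |Q − L| = 93.9.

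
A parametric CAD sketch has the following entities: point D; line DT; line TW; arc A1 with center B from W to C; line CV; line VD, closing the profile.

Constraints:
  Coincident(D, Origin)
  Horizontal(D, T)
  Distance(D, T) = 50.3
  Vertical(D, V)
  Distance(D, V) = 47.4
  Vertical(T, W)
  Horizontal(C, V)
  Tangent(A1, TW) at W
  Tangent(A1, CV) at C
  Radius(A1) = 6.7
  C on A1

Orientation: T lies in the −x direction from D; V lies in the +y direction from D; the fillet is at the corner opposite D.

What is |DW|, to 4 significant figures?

64.70

D is at the origin; DT is horizontal with |DT| = 50.3 and T on the −x side, so T = (-50.30, 0.000). DV is vertical with |DV| = 47.4 and V on the +y side, so V = (0.000, 47.40). The virtual corner opposite D is at (-50.30, 47.40). Since A1 is tangent to TW there, BW ⟂ TW and A1 meets CV tangentially, so BC is at right angles to CV, with radius 6.7, so the center B sits 6.7 in from both sides at B = (-43.60, 40.70). That places the tangent points at W = (-50.30, 40.70) on TW and C = (-43.60, 47.40) on CV. Then |DW| = |W − D| = 64.70.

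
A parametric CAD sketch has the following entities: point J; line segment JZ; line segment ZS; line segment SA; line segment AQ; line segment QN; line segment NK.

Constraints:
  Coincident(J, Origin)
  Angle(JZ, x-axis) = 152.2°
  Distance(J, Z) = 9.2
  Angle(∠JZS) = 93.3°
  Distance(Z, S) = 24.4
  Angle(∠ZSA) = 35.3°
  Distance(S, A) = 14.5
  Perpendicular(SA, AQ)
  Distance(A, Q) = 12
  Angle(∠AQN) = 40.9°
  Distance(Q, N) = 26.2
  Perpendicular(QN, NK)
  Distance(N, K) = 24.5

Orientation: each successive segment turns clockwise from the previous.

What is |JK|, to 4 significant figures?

32.27

J is at the origin; JZ runs at 152.2° with length 9.2, so Z = (-8.138, 4.291). ∠JZS = 93.3° gives ZS at 65.50° from the x-axis; with |ZS| = 24.4, S = (1.980, 26.49). ∠ZSA = 35.3° gives SA at -79.20° from the x-axis; with |SA| = 14.5, A = (4.697, 12.25). SA ⟂ AQ, so AQ runs at -169.2°; with |AQ| = 12.0, Q = (-7.090, 10.00). ∠AQN = 40.9° gives QN at 51.70° from the x-axis; with |QN| = 26.2, N = (9.148, 30.56). QN is perpendicular to NK, so NK runs at -38.30°; with |NK| = 24.5, K = (28.38, 15.38). Then |JK| = |K − J| = 32.27.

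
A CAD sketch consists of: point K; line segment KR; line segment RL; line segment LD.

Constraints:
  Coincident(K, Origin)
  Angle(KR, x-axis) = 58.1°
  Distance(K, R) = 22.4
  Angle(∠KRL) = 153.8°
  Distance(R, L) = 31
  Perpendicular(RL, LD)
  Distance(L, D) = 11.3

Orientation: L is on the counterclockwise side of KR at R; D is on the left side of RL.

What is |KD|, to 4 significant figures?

51.12

K is at the origin; KR runs at 58.1° with length 22.4, so R = 22.4·(cos 58.1°, sin 58.1°) = (11.84, 19.02). ∠KRL = 153.8°, so RL runs at 58.1° + (180° − 153.8°) = 84.30° from the x-axis; with |RL| = 31.0, L = R + 31.0·(cos 84.30°, sin 84.30°) = (14.92, 49.86). The perpendicularity gives LD at right angles to RL; with |LD| = 11.3 on the left of RL, D = L + 11.3·(-0.9951, 0.09932) = (3.672, 50.99). Then |KD| = |D − K| = 51.12.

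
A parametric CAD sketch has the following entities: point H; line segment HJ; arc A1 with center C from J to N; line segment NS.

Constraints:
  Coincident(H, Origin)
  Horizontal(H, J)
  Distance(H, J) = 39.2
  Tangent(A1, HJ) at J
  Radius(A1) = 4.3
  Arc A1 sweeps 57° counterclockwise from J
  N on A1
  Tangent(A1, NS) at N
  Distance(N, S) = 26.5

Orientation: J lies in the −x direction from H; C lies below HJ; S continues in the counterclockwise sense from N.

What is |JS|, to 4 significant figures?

30.17

H is at the origin; HJ is horizontal with |HJ| = 39.2 and J on the −x side, so J = (-39.20, 0.000). The tangent condition forces CJ to be normal to HJ, so C = J + (0, -4.3) = (-39.20, -4.300). On A1, J sits at bearing 90° from C; a 57° counterclockwise sweep puts N at bearing 147°, so N = C + 4.3·(cos 147°, sin 147°) = (-42.81, -1.958). A1 meets NS tangentially, so CN is at right angles to NS, so NS runs along (−sin 147°, cos 147°); with |NS| = 26.5, S = (-57.24, -24.18). Then |JS| = |S − J| = 30.17.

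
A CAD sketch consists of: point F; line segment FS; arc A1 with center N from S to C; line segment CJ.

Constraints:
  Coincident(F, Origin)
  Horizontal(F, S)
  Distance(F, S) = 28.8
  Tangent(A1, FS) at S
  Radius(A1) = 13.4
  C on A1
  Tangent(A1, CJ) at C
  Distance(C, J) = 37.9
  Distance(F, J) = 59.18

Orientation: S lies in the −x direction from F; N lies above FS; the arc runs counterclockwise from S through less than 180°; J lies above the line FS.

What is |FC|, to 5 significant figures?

23.071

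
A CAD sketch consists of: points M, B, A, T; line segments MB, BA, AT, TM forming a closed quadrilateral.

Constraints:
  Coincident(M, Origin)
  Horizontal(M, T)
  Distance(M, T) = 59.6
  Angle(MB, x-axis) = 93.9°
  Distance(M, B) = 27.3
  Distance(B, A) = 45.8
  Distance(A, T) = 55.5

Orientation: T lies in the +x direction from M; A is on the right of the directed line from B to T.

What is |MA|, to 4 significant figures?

19.03

M is at the origin; M and T share the same y with |MT| = 59.6 and T in +x, so T = (59.6, 0). MB runs at 93.9° with |MB| = 27.3, so B = (-1.857, 27.24). A is determined by |BA| = 45.8 and |AT| = 55.5 together: it lies at the intersection of circle(B, 45.8) and circle(T, 55.5). With |BT| = 67.22, the foot of the radical line on BT is 26.30 from B and the perpendicular offset is √(45.8² − 26.30²) = 37.49. Taking the right-of-BT solution: A = (6.998, -17.70).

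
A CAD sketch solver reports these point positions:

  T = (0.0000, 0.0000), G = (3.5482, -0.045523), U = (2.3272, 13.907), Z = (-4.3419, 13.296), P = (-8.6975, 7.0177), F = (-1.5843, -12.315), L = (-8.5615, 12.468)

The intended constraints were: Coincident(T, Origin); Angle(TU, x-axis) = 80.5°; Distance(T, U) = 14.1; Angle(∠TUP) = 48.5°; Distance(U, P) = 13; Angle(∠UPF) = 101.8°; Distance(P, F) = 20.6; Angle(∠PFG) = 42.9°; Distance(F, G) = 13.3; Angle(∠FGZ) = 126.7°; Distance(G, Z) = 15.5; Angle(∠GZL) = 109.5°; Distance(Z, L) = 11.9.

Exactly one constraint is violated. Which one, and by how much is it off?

Distance(Z, L) = 11.9 — off by 7.60.

T = (0.00, 0.00) ✓; TU at 80.50° ✓; |TU| = 14.10 ✓; ∠TUP = 48.50° ✓; |UP| = 13.00 ✓; ∠UPF = 101.8° ✓; |PF| = 20.60 ✓; ∠PFG = 42.90° ✓; |FG| = 13.30 ✓; ∠FGZ = 126.7° ✓; |GZ| = 15.50 ✓; ∠GZL = 109.5° ✓; |ZL| = 4.300 ✗.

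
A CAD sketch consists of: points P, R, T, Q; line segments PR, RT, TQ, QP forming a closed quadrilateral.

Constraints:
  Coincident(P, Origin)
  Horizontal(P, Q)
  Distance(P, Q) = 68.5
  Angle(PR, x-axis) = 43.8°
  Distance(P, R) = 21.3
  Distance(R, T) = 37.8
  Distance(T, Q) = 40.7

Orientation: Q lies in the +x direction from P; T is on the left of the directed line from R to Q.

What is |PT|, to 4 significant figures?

58.81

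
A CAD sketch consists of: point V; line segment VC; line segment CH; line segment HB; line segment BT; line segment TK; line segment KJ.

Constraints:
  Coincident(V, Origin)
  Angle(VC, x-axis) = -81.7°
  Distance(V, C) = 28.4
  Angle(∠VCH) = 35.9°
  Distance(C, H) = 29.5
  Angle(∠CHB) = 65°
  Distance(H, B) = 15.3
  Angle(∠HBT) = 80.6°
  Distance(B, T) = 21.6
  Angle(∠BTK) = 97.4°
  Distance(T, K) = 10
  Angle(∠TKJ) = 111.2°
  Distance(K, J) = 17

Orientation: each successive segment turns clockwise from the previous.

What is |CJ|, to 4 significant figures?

27.23

V is at the origin; VC runs at -81.7° with length 28.4, so C = (4.100, -28.10). ∠VCH = 35.9° gives CH at 134.2° from the x-axis; with |CH| = 29.5, H = (-16.47, -6.954). ∠CHB = 65.0° gives HB at 19.20° from the x-axis; with |HB| = 15.3, B = (-2.018, -1.922). ∠HBT = 80.6° gives BT at -80.20° from the x-axis; with |BT| = 21.6, T = (1.659, -23.21). ∠BTK = 97.4° gives TK at -162.8° from the x-axis; with |TK| = 10.0, K = (-7.894, -26.16). ∠TKJ = 111.2° gives KJ at 128.4° from the x-axis; with |KJ| = 17.0, J = (-18.45, -12.84). Then |CJ| = |J − C| = 27.23.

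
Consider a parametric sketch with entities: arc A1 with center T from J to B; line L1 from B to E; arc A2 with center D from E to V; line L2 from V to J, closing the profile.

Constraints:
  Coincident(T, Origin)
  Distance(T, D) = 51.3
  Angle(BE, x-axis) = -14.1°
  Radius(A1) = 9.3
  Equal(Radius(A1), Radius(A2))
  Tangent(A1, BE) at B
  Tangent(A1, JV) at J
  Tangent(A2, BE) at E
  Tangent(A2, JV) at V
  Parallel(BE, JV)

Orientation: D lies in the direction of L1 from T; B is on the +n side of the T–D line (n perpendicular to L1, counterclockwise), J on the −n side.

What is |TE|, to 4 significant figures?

52.14

The slot axis is L1's direction at -14.1°, so u = (cos -14.1°, sin -14.1°) = (0.9699, -0.2436) and n = (−sin -14.1°, cos -14.1°) = (0.2436, 0.9699). T is at the origin and D lies 51.3 along u from T, so D = 51.3·u = (49.75, -12.50). Tangency of A1 to both parallel lines with radius 9.3 puts B and J at T ± 9.3·n: B = (2.266, 9.020), J = (-2.266, -9.020). Equal radii place E and V the same way about D: E = D + 9.3·n = (52.02, -3.478), V = D − 9.3·n = (47.49, -21.52). Then |TE| = |E − T| = 52.14.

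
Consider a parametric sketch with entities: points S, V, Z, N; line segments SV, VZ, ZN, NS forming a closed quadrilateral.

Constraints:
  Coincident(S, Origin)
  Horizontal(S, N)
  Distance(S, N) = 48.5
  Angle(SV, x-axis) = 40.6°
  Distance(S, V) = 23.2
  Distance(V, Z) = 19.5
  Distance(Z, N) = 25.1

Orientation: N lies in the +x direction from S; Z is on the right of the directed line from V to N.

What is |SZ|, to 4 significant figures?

23.89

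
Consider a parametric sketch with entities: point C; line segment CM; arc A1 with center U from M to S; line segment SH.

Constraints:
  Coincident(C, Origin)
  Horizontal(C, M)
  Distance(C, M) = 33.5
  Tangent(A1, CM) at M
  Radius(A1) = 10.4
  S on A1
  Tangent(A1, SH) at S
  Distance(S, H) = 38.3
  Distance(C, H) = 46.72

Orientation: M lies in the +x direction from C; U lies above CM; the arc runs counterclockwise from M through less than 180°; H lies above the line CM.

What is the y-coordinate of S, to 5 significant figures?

17.800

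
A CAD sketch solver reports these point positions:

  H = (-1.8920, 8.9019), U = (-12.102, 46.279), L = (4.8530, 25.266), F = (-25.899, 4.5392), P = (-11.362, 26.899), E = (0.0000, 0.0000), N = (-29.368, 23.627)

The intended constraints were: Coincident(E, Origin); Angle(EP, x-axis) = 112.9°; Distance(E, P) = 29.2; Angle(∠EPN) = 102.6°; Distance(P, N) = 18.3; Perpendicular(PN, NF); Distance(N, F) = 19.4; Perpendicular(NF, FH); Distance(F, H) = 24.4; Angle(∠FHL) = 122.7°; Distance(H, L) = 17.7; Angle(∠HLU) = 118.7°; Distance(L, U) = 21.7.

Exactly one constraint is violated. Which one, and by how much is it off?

Distance(L, U) = 21.7 — off by 5.30.

E = (0.00, 0.00) ✓; EP at 112.9° ✓; |EP| = 29.20 ✓; ∠EPN = 102.6° ✓; |PN| = 18.30 ✓; ∠(PN, NF) = 90.00° ✓; |NF| = 19.40 ✓; ∠(NF, FH) = 90.00° ✓; |FH| = 24.40 ✓; ∠FHL = 122.7° ✓; |HL| = 17.70 ✓; ∠HLU = 118.7° ✓; |LU| = 27.00 ✗.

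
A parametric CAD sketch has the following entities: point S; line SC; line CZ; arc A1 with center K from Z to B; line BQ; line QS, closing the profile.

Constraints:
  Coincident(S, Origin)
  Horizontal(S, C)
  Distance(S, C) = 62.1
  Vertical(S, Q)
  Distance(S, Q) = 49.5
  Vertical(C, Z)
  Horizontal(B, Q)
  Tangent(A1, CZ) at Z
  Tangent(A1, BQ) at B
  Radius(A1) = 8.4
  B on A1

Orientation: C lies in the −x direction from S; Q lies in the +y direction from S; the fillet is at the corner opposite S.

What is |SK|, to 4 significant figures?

67.62

S is at the origin; SC is horizontal with |SC| = 62.1 and C on the −x side, so C = (-62.10, 0.000). S and Q share the same x with |SQ| = 49.5 and Q on the +y side, so Q = (0.000, 49.50). The virtual corner opposite S is at (-62.10, 49.50). Tangency of A1 to CZ means the radius KZ is perpendicular to CZ and since A1 is tangent to BQ there, KB ⟂ BQ, with radius 8.4, so the center K sits 8.4 in from both sides at K = (-53.70, 41.10). Then |SK| = |K − S| = 67.62.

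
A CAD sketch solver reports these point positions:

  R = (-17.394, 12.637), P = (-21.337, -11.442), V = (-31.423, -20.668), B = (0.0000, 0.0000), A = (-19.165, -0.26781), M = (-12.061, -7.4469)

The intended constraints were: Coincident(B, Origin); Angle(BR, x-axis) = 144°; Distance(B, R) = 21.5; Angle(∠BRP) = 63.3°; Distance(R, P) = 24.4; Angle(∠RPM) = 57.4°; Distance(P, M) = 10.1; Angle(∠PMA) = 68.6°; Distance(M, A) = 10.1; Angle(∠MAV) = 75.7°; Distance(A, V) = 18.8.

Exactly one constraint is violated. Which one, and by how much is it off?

Distance(A, V) = 18.8 — off by 5.00.

B = (0.00, 0.00) ✓; BR at 144.0° ✓; |BR| = 21.50 ✓; ∠BRP = 63.30° ✓; |RP| = 24.40 ✓; ∠RPM = 57.40° ✓; |PM| = 10.10 ✓; ∠PMA = 68.60° ✓; |MA| = 10.10 ✓; ∠MAV = 75.70° ✓; |AV| = 23.80 ✗.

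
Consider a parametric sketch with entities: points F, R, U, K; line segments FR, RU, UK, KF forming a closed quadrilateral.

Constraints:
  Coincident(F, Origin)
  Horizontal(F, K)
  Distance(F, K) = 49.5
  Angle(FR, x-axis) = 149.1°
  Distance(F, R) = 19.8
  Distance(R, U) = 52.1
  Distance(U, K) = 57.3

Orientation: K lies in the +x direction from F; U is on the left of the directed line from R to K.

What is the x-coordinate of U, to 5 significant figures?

18.577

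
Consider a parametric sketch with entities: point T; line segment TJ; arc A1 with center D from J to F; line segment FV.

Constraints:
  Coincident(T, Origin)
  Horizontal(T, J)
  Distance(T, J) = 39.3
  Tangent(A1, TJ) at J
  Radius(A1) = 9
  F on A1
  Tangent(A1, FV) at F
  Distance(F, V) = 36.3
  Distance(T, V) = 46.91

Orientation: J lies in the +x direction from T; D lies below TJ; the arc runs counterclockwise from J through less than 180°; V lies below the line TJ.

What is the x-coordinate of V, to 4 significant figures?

21.31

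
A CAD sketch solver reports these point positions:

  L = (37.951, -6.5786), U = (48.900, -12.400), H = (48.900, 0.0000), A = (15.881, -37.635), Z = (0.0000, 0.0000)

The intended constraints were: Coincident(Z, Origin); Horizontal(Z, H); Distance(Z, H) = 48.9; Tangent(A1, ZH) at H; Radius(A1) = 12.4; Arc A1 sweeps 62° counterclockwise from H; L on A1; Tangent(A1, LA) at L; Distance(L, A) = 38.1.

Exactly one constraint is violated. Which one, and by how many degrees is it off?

Tangent(A1, LA) at L — off by 7.40°.

Z = (0.00, 0.00) ✓; Z.y = 0.00, H.y = 0.00 ✓; |ZH| = 48.90 ✓; ∠(UH, HZ) = 90.00° ✓; |UH| = 12.40 ✓; bearing(U→L) − bearing(U→H) = 62.00° ✓; |UL| = 12.40 ✓; ∠(UL, LA) = 97.40° ✗; |LA| = 38.10 ✓.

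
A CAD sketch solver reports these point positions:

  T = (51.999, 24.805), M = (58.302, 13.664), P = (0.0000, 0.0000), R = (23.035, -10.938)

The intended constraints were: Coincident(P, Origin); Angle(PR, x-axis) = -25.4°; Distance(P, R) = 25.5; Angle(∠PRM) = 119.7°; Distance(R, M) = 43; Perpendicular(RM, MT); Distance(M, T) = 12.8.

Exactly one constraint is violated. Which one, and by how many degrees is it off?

Perpendicular(RM, MT) — off by 5.40°.

P = (0.00, 0.00) ✓; PR at -25.40° ✓; |PR| = 25.50 ✓; ∠PRM = 119.7° ✓; |RM| = 43.00 ✓; ∠(RM, MT) = 84.60° ✗; |MT| = 12.80 ✓.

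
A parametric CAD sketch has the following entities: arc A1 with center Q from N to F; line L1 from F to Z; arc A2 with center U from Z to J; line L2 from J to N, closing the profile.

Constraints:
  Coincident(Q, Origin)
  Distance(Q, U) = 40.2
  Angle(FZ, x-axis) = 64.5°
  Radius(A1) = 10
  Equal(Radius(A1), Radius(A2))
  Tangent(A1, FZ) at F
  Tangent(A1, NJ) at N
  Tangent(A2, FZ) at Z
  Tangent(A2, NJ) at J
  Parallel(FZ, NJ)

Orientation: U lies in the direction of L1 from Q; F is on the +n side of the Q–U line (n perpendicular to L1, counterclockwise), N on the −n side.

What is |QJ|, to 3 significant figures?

41.4

The slot axis is L1's direction at 64.5°, so u = (cos 64.5°, sin 64.5°) = (0.431, 0.903) and n = (−sin 64.5°, cos 64.5°) = (-0.903, 0.431). Q is at the origin and U lies 40.2 along u from Q, so U = 40.2·u = (17.3, 36.3). Tangency of A1 to both parallel lines with radius 10.0 puts F and N at Q ± 10.0·n: F = (-9.03, 4.31), N = (9.03, -4.31). Equal radii place Z and J the same way about U: Z = U + 10.0·n = (8.28, 40.6), J = U − 10.0·n = (26.3, 32.0). Then |QJ| = |J − Q| = 41.4.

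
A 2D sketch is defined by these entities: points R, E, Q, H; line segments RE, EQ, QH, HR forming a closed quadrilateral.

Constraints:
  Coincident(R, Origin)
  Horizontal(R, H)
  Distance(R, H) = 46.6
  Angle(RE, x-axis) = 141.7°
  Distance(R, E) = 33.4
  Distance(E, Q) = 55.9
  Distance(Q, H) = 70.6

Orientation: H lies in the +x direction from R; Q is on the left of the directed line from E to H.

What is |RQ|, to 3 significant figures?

62.7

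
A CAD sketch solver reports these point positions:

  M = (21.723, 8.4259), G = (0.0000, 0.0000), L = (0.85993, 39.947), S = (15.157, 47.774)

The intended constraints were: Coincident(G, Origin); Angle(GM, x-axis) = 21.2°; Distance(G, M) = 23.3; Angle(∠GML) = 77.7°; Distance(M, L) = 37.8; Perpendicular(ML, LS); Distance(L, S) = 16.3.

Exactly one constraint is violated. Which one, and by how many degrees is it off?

Perpendicular(ML, LS) — off by 4.80°.

G = (0.00, 0.00) ✓; GM at 21.20° ✓; |GM| = 23.30 ✓; ∠GML = 77.70° ✓; |ML| = 37.80 ✓; ∠(ML, LS) = 94.80° ✗; |LS| = 16.30 ✓.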